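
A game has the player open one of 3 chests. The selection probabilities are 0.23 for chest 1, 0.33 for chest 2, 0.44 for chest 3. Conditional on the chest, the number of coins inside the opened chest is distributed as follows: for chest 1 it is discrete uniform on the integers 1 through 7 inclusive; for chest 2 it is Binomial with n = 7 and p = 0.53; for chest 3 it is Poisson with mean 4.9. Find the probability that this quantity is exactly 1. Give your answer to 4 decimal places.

Conditional on each chest, P(X = 1): 1: 0.142857; 2: 0.0399909; 3: 0.0364883.
By total probability, P(X = 1) = 0.23·0.142857 + 0.33·0.0399909 + 0.44·0.0364883 = 0.062109.

0.0621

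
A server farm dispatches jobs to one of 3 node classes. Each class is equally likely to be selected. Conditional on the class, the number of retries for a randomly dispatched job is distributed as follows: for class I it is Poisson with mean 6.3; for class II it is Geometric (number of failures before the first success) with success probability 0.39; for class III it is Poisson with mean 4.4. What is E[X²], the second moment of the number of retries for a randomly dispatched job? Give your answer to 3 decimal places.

For each component E[X²] = Var + (mean)², giving I: 45.99; II: 6.45694; III: 23.76.
Overall E[X²] = 0.333333·45.99 + 0.333333·6.45694 + 0.333333·23.76 = 25.4023.

25.402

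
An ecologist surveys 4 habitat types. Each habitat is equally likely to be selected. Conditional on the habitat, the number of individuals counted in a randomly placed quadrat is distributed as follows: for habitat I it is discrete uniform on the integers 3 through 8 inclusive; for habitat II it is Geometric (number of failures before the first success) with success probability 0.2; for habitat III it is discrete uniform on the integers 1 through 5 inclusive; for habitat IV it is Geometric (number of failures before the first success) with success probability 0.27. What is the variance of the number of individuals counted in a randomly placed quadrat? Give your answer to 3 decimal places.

Per component, I: μ=5.5, E[X²]=33.1667; II: μ=4, E[X²]=36; III: μ=3, E[X²]=11; IV: μ=2.7037, E[X²]=17.3237.
E[X] = 0.25·5.5 + 0.25·4 + 0.25·3 + 0.25·2.7037 = 3.80093.
E[X²] = 0.25·33.1667 + 0.25·36 + 0.25·11 + 0.25·17.3237 = 24.3726.
Var(X) = E[X²] − (E[X])² = 24.3726 − 14.447 = 9.92556.

9.926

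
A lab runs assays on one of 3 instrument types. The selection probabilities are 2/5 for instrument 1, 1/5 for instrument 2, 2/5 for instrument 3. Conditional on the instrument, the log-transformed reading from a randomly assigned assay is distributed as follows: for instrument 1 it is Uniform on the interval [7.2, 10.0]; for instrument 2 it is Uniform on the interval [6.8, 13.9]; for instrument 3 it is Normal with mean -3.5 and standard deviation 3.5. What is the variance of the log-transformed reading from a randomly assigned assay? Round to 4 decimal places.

45.0179

Per component, 1: μ=8.6, E[X²]=74.6133; 2: μ=10.35, E[X²]=111.323; 3: μ=-3.5, E[X²]=24.5.
E[X] = 0.4·8.6 + 0.2·10.35 + 0.4·-3.5 = 4.11.
E[X²] = 0.4·74.6133 + 0.2·111.323 + 0.4·24.5 = 61.91.
Var(X) = E[X²] − (E[X])² = 61.91 − 16.8921 = 45.0179.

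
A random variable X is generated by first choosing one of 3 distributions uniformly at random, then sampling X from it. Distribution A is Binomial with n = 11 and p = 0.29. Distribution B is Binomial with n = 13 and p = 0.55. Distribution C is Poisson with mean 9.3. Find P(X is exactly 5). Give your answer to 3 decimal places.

Conditional on each component, P(X = 5): A: 0.12139; B: 0.108916; C: 0.0530023.
By total probability, P(X = 5) = 0.333333·0.12139 + 0.333333·0.108916 + 0.333333·0.0530023 = 0.0944361.

0.094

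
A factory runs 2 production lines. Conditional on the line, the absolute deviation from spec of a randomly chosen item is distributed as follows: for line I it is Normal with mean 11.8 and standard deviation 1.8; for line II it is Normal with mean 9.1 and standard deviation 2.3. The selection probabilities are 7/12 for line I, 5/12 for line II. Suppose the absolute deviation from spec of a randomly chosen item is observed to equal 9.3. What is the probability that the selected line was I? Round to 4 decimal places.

Likelihoods f(9.3 | ·): I: 0.0844808; II: 0.172799.
Posterior ∝ prior × likelihood. Numerator for I: 0.583333·0.0844808 = 0.0492804.
Normalizing constant: 0.583333·0.0844808 + 0.416667·0.172799 = 0.12128.
P(I | observation) = 0.0492804 / 0.12128 = 0.406337.

0.4063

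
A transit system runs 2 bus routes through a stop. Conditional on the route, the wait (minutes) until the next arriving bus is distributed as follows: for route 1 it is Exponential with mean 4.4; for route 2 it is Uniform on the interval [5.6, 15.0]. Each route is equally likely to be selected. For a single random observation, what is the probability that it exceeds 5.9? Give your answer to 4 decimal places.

Conditional on each route, P(X > 5.9): 1: 0.261608; 2: 0.968085.
By total probability, P(X > 5.9) = 0.5·0.261608 + 0.5·0.968085 = 0.614846.

0.6148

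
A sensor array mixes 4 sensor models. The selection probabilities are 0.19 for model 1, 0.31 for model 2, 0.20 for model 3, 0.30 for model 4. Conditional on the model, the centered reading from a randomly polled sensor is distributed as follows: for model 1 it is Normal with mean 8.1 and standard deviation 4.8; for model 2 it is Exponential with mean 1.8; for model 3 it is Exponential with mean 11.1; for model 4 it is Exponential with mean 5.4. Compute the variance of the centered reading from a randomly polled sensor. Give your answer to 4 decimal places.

Per component, 1: μ=8.1, E[X²]=88.65; 2: μ=1.8, E[X²]=6.48; 3: μ=11.1, E[X²]=246.42; 4: μ=5.4, E[X²]=58.32.
E[X] = 0.19·8.1 + 0.31·1.8 + 0.2·11.1 + 0.3·5.4 = 5.937.
E[X²] = 0.19·88.65 + 0.31·6.48 + 0.2·246.42 + 0.3·58.32 = 85.6323.
Var(X) = E[X²] − (E[X])² = 85.6323 − 35.248 = 50.3843.

50.3843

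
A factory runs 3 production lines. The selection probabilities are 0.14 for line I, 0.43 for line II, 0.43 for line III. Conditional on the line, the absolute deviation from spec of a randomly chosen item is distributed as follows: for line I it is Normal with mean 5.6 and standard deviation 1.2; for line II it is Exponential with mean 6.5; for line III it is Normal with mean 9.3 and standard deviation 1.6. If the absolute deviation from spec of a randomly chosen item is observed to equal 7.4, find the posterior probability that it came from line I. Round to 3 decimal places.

Likelihoods f(7.4 | ·): I: 0.107931; II: 0.0492787; III: 0.123191.
Posterior ∝ prior × likelihood. Numerator for I: 0.14·0.107931 = 0.0151104.
Normalizing constant: 0.14·0.107931 + 0.43·0.0492787 + 0.43·0.123191 = 0.0892723.
P(I | observation) = 0.0151104 / 0.0892723 = 0.169262.

0.169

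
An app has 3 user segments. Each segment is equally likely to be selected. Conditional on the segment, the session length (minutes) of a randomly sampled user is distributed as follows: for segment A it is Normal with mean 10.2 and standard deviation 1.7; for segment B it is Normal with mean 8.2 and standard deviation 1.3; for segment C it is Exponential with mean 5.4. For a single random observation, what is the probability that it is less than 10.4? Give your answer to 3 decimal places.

Conditional on each segment, P(X < 10.4): A: 0.546826; B: 0.954706; C: 0.854259.
By total probability, P(X < 10.4) = 0.333333·0.546826 + 0.333333·0.954706 + 0.333333·0.854259 = 0.785264.

0.785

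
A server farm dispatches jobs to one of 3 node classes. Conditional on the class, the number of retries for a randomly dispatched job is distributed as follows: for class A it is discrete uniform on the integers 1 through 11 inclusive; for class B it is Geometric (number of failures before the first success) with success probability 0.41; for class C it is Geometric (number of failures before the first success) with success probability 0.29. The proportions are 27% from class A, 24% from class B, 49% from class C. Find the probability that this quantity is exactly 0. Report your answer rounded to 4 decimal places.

Conditional on each class, P(X = 0): A: 0; B: 0.41; C: 0.29.
By total probability, P(X = 0) = 0.27·0 + 0.24·0.41 + 0.49·0.29 = 0.2405.

0.2405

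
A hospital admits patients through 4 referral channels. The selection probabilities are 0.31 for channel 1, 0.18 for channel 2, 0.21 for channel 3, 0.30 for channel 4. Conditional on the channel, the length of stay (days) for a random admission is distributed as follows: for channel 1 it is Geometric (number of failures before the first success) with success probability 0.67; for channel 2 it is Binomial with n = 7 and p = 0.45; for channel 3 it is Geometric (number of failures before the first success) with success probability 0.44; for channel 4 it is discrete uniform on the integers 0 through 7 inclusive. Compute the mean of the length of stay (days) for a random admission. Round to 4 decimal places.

2.0370

Component means — 1: 0.492537; 2: 3.15; 3: 1.27273; 4: 3.5.
E[X] = 0.31·0.492537 + 0.18·3.15 + 0.21·1.27273 + 0.3·3.5 = 2.03696.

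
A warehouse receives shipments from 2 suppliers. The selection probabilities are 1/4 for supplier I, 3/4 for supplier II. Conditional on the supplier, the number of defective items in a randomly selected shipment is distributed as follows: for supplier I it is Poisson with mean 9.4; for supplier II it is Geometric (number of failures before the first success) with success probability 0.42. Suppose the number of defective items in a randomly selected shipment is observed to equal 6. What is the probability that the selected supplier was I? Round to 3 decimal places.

0.623

Likelihoods P(X=6 | ·): I: 0.0792623; II: 0.0159889.
Posterior ∝ prior × likelihood. Numerator for I: 0.25·0.0792623 = 0.0198156.
Normalizing constant: 0.25·0.0792623 + 0.75·0.0159889 = 0.0318072.
P(I | observation) = 0.0198156 / 0.0318072 = 0.62299.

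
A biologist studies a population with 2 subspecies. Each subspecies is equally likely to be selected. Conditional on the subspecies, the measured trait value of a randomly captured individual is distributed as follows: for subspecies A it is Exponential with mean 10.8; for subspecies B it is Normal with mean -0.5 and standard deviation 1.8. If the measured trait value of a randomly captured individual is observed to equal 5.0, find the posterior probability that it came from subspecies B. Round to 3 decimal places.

Likelihoods f(5.0 | ·): A: 0.0582793; B: 0.00208094.
Posterior ∝ prior × likelihood. Numerator for B: 0.5·0.00208094 = 0.00104047.
Normalizing constant: 0.5·0.0582793 + 0.5·0.00208094 = 0.0301801.
P(B | observation) = 0.00104047 / 0.0301801 = 0.0344754.

0.034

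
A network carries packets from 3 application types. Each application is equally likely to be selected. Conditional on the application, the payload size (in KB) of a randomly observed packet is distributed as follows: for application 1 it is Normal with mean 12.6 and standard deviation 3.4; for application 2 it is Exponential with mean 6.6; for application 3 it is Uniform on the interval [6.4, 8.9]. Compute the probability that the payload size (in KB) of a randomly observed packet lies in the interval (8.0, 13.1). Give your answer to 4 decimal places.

0.3302

Conditional on each application, P(8.0 < X < 13.1): 1: 0.47042; 2: 0.160164; 3: 0.36.
By total probability, P(8.0 < X < 13.1) = 0.333333·0.47042 + 0.333333·0.160164 + 0.333333·0.36 = 0.330195.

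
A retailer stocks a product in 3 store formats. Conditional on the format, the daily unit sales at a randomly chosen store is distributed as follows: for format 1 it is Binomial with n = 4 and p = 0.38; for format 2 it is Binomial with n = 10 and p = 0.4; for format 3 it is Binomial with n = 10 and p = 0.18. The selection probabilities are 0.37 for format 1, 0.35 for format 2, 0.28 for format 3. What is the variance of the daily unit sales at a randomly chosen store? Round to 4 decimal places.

Per component, 1: μ=1.52, E[X²]=3.2528; 2: μ=4, E[X²]=18.4; 3: μ=1.8, E[X²]=4.716.
E[X] = 0.37·1.52 + 0.35·4 + 0.28·1.8 = 2.4664.
E[X²] = 0.37·3.2528 + 0.35·18.4 + 0.28·4.716 = 8.96402.
Var(X) = E[X²] − (E[X])² = 8.96402 − 6.08313 = 2.88089.

2.8809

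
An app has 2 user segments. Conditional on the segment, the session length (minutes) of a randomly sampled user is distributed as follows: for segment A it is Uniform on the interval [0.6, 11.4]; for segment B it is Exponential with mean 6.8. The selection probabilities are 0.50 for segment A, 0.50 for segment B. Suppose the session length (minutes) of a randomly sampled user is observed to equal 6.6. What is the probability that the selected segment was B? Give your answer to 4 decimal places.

0.3757

Likelihoods f(6.6 | ·): A: 0.0925926; B: 0.0557147.
Posterior ∝ prior × likelihood. Numerator for B: 0.5·0.0557147 = 0.0278574.
Normalizing constant: 0.5·0.0925926 + 0.5·0.0557147 = 0.0741537.
P(B | observation) = 0.0278574 / 0.0741537 = 0.375671.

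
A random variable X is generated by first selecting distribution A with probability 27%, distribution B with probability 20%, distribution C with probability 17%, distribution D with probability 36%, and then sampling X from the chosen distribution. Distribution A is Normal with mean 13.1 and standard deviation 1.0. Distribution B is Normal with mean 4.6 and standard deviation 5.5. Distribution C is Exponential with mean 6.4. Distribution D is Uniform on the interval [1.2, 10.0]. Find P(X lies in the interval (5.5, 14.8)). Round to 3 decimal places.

Conditional on each component, P(5.5 < X < 14.8): A: 0.955435; B: 0.403178; C: 0.324413; D: 0.511364.
By total probability, P(5.5 < X < 14.8) = 0.27·0.955435 + 0.2·0.403178 + 0.17·0.324413 + 0.36·0.511364 = 0.577844.

0.578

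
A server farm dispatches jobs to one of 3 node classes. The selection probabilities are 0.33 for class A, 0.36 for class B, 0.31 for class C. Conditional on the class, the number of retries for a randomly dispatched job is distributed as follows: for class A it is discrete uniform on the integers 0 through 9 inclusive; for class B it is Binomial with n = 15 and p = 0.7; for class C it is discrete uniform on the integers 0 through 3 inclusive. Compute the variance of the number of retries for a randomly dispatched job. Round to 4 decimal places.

Per component, A: μ=4.5, E[X²]=28.5; B: μ=10.5, E[X²]=113.4; C: μ=1.5, E[X²]=3.5.
E[X] = 0.33·4.5 + 0.36·10.5 + 0.31·1.5 = 5.73.
E[X²] = 0.33·28.5 + 0.36·113.4 + 0.31·3.5 = 51.314.
Var(X) = E[X²] − (E[X])² = 51.314 − 32.8329 = 18.4811.

18.4811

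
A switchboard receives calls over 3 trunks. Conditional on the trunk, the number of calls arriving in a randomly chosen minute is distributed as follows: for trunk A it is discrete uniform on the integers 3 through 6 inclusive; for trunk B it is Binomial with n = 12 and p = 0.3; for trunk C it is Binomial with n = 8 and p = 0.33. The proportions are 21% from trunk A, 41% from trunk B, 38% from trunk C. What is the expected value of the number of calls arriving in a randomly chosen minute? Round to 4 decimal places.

3.4242

Component means — A: 4.5; B: 3.6; C: 2.64.
E[X] = 0.21·4.5 + 0.41·3.6 + 0.38·2.64 = 3.4242.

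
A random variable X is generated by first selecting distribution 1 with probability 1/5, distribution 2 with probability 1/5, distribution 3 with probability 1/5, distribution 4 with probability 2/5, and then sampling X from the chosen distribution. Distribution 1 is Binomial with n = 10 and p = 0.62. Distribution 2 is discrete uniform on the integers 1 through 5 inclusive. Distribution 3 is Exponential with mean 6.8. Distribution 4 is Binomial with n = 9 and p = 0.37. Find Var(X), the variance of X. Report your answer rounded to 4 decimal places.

Per component, 1: μ=6.2, E[X²]=40.796; 2: μ=3, E[X²]=11; 3: μ=6.8, E[X²]=92.48; 4: μ=3.33, E[X²]=13.1868.
E[X] = 0.2·6.2 + 0.2·3 + 0.2·6.8 + 0.4·3.33 = 4.532.
E[X²] = 0.2·40.796 + 0.2·11 + 0.2·92.48 + 0.4·13.1868 = 34.1299.
Var(X) = E[X²] − (E[X])² = 34.1299 − 20.539 = 13.5909.

13.5909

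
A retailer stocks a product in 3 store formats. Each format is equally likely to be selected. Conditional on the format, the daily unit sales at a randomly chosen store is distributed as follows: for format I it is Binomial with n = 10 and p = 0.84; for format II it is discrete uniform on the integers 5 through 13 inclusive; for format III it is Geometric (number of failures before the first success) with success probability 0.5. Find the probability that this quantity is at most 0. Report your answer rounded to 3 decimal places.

0.167

Conditional on each format, P(X ≤ 0): I: 1.09951e-08; II: 0; III: 0.5.
By total probability, P(X ≤ 0) = 0.333333·1.09951e-08 + 0.333333·0 + 0.333333·0.5 = 0.166667.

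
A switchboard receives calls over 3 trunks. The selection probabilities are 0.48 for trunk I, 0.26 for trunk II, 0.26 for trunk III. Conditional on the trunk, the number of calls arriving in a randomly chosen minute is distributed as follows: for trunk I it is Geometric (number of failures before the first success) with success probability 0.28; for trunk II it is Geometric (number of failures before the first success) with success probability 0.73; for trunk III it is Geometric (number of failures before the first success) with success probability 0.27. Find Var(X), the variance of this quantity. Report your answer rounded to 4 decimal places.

Per component, I: μ=2.57143, E[X²]=15.7959; II: μ=0.369863, E[X²]=0.64346; III: μ=2.7037, E[X²]=17.3237.
E[X] = 0.48·2.57143 + 0.26·0.369863 + 0.26·2.7037 = 2.03341.
E[X²] = 0.48·15.7959 + 0.26·0.64346 + 0.26·17.3237 = 12.2535.
Var(X) = E[X²] − (E[X])² = 12.2535 − 4.13477 = 8.11874.

8.1187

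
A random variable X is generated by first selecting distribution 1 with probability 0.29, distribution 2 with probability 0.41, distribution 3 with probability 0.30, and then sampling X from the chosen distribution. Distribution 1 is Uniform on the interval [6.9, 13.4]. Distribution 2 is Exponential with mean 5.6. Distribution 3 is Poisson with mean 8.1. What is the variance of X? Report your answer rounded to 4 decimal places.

19.9045

Per component, 1: μ=10.15, E[X²]=106.543; 2: μ=5.6, E[X²]=62.72; 3: μ=8.1, E[X²]=73.71.
E[X] = 0.29·10.15 + 0.41·5.6 + 0.3·8.1 = 7.6695.
E[X²] = 0.29·106.543 + 0.41·62.72 + 0.3·73.71 = 78.7258.
Var(X) = E[X²] − (E[X])² = 78.7258 − 58.8212 = 19.9045.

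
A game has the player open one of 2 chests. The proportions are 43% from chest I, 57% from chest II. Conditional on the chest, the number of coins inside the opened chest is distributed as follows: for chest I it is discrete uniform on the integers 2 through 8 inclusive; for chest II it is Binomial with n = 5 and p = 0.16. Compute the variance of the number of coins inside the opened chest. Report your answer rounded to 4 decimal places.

6.4266

Per component, I: μ=5, E[X²]=29; II: μ=0.8, E[X²]=1.312.
E[X] = 0.43·5 + 0.57·0.8 = 2.606.
E[X²] = 0.43·29 + 0.57·1.312 = 13.2178.
Var(X) = E[X²] − (E[X])² = 13.2178 − 6.79124 = 6.4266.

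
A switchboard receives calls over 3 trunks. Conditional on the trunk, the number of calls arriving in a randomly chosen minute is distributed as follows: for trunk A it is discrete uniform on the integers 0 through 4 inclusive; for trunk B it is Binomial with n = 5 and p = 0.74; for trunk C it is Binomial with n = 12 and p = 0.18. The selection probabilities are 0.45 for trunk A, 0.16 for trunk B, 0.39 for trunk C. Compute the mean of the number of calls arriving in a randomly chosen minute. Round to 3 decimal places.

2.334

Component means — A: 2; B: 3.7; C: 2.16.
E[X] = 0.45·2 + 0.16·3.7 + 0.39·2.16 = 2.3344.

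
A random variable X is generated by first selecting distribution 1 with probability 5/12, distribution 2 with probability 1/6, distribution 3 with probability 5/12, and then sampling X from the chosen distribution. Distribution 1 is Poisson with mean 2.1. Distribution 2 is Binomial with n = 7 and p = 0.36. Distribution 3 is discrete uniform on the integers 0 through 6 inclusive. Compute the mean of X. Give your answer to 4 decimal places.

Component means — 1: 2.1; 2: 2.52; 3: 3.
E[X] = 0.416667·2.1 + 0.166667·2.52 + 0.416667·3 = 2.545.

2.5450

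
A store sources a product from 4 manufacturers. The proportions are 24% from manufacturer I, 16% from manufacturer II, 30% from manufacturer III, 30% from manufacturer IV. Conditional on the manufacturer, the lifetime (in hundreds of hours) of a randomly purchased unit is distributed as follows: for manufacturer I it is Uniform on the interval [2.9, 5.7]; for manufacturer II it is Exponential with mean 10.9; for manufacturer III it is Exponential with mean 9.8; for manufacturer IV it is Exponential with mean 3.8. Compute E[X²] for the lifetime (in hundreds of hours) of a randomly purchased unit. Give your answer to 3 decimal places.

For each component E[X²] = Var + (mean)², giving I: 19.1433; II: 237.62; III: 192.08; IV: 28.88.
Overall E[X²] = 0.24·19.1433 + 0.16·237.62 + 0.3·192.08 + 0.3·28.88 = 108.902.

108.902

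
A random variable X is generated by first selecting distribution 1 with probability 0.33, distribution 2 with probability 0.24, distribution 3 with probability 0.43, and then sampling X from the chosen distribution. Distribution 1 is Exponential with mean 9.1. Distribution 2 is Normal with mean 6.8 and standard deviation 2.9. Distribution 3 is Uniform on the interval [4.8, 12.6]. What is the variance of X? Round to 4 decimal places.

Per component, 1: μ=9.1, E[X²]=165.62; 2: μ=6.8, E[X²]=54.65; 3: μ=8.7, E[X²]=80.76.
E[X] = 0.33·9.1 + 0.24·6.8 + 0.43·8.7 = 8.376.
E[X²] = 0.33·165.62 + 0.24·54.65 + 0.43·80.76 = 102.497.
Var(X) = E[X²] − (E[X])² = 102.497 − 70.1574 = 32.34.

32.3400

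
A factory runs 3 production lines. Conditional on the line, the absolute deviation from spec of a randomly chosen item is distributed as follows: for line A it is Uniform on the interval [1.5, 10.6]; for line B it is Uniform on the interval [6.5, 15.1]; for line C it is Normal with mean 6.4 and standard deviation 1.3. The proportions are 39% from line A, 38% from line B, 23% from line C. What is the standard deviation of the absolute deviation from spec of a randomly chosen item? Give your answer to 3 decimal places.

3.236

Per component, A: μ=6.05, E[X²]=43.5033; B: μ=10.8, E[X²]=122.803; C: μ=6.4, E[X²]=42.65.
E[X] = 0.39·6.05 + 0.38·10.8 + 0.23·6.4 = 7.9355.
E[X²] = 0.39·43.5033 + 0.38·122.803 + 0.23·42.65 = 73.4411.
Var(X) = E[X²] − (E[X])² = 73.4411 − 62.9722 = 10.4689.
SD(X) = √10.4689 = 3.23557.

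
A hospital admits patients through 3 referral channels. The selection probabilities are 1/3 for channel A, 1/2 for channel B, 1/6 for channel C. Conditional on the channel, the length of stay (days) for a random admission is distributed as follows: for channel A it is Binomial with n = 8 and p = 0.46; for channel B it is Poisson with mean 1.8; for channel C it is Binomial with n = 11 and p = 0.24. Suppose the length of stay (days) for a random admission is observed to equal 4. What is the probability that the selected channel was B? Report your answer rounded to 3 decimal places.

Likelihoods P(X=4 | ·): A: 0.266504; B: 0.0723017; C: 0.160344.
Posterior ∝ prior × likelihood. Numerator for B: 0.5·0.0723017 = 0.0361509.
Normalizing constant: 0.333333·0.266504 + 0.5·0.0723017 + 0.166667·0.160344 = 0.15171.
P(B | observation) = 0.0361509 / 0.15171 = 0.23829.

0.238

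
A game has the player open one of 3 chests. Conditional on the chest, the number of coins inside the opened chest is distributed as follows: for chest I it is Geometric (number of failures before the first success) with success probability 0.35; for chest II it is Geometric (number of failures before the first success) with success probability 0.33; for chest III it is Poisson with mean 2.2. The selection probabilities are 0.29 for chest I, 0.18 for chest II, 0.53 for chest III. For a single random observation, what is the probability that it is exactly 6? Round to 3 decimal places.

Conditional on each chest, P(X = 6): I: 0.0263966; II: 0.0298513; III: 0.0174484.
By total probability, P(X = 6) = 0.29·0.0263966 + 0.18·0.0298513 + 0.53·0.0174484 = 0.0222759.

0.022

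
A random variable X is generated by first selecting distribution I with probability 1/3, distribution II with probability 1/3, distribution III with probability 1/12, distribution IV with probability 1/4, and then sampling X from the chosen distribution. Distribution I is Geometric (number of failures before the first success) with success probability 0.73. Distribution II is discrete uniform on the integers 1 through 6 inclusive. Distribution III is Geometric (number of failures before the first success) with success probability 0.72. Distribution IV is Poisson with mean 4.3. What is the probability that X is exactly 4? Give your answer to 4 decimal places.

Conditional on each component, P(X = 4): I: 0.00387952; II: 0.166667; III: 0.00442552; IV: 0.193284.
By total probability, P(X = 4) = 0.333333·0.00387952 + 0.333333·0.166667 + 0.0833333·0.00442552 + 0.25·0.193284 = 0.105539.

0.1055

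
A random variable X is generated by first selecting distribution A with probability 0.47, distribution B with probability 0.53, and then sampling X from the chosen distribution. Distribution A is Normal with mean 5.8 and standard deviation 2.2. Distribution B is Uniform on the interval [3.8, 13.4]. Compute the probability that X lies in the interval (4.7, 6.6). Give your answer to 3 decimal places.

Conditional on each component, P(4.7 < X < 6.6): A: 0.333398; B: 0.197917.
By total probability, P(4.7 < X < 6.6) = 0.47·0.333398 + 0.53·0.197917 = 0.261593.

0.262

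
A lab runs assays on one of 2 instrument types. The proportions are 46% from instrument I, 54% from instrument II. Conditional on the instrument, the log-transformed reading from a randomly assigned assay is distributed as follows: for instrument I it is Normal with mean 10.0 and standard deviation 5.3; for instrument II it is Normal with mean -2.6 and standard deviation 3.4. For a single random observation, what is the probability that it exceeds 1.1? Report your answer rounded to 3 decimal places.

0.513

Conditional on each instrument, P(X > 1.1): I: 0.953448; II: 0.138246.
By total probability, P(X > 1.1) = 0.46·0.953448 + 0.54·0.138246 = 0.513239.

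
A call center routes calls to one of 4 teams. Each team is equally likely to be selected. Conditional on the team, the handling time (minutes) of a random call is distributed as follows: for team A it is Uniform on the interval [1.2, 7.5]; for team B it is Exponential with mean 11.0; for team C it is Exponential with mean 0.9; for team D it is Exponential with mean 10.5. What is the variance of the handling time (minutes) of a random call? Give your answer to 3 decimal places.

Per component, A: μ=4.35, E[X²]=22.23; B: μ=11, E[X²]=242; C: μ=0.9, E[X²]=1.62; D: μ=10.5, E[X²]=220.5.
E[X] = 0.25·4.35 + 0.25·11 + 0.25·0.9 + 0.25·10.5 = 6.6875.
E[X²] = 0.25·22.23 + 0.25·242 + 0.25·1.62 + 0.25·220.5 = 121.588.
Var(X) = E[X²] − (E[X])² = 121.588 − 44.7227 = 76.8648.

76.865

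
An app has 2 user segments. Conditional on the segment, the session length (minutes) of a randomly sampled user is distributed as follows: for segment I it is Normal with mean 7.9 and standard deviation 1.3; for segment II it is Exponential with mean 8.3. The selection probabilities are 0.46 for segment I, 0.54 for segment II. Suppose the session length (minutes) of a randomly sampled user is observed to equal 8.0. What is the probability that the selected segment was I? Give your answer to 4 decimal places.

Likelihoods f(8.0 | ·): I: 0.305972; II: 0.0459542.
Posterior ∝ prior × likelihood. Numerator for I: 0.46·0.305972 = 0.140747.
Normalizing constant: 0.46·0.305972 + 0.54·0.0459542 = 0.165562.
P(I | observation) = 0.140747 / 0.165562 = 0.850115.

0.8501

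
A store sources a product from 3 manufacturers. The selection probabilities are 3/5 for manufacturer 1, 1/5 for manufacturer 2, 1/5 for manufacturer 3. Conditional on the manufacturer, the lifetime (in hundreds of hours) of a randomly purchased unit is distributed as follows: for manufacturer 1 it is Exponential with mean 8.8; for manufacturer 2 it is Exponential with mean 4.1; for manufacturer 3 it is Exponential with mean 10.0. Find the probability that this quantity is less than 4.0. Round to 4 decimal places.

0.4097

Conditional on each manufacturer, P(X < 4.0): 1: 0.365264; 2: 0.623038; 3: 0.32968.
By total probability, P(X < 4.0) = 0.6·0.365264 + 0.2·0.623038 + 0.2·0.32968 = 0.409702.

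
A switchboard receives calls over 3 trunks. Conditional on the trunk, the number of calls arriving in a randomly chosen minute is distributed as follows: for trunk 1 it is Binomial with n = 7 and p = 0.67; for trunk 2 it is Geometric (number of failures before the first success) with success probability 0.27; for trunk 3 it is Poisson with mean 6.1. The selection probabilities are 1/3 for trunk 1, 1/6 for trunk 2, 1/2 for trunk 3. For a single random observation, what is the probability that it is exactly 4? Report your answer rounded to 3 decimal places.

Conditional on each trunk, P(X = 4): 1: 0.25346; 2: 0.0766753; 3: 0.129393.
By total probability, P(X = 4) = 0.333333·0.25346 + 0.166667·0.0766753 + 0.5·0.129393 = 0.161962.

0.162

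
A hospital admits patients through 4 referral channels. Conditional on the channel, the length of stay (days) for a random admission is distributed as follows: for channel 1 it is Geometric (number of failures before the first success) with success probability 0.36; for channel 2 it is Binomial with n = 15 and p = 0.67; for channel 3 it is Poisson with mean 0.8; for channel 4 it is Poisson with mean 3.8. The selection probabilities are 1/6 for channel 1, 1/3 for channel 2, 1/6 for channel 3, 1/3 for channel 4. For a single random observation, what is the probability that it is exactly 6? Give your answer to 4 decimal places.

Conditional on each channel, P(X = 6): 1: 0.024739; 2: 0.0210125; 3: 0.000163596; 4: 0.0935513.
By total probability, P(X = 6) = 0.166667·0.024739 + 0.333333·0.0210125 + 0.166667·0.000163596 + 0.333333·0.0935513 = 0.0423384.

0.0423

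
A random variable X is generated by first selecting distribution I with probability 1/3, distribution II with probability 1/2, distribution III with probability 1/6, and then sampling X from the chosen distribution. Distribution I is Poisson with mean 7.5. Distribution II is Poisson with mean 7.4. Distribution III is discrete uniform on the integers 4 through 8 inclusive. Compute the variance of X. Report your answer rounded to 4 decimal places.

Per component, I: μ=7.5, E[X²]=63.75; II: μ=7.4, E[X²]=62.16; III: μ=6, E[X²]=38.
E[X] = 0.333333·7.5 + 0.5·7.4 + 0.166667·6 = 7.2.
E[X²] = 0.333333·63.75 + 0.5·62.16 + 0.166667·38 = 58.6633.
Var(X) = E[X²] − (E[X])² = 58.6633 − 51.84 = 6.82333.

6.8233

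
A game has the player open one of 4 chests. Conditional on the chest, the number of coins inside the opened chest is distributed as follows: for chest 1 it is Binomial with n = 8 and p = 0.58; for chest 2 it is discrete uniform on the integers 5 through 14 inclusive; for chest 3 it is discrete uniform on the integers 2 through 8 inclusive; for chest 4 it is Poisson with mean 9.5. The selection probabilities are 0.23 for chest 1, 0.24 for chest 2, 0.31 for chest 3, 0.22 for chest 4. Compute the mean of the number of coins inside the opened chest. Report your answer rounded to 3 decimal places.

Component means — 1: 4.64; 2: 9.5; 3: 5; 4: 9.5.
E[X] = 0.23·4.64 + 0.24·9.5 + 0.31·5 + 0.22·9.5 = 6.9872.

6.987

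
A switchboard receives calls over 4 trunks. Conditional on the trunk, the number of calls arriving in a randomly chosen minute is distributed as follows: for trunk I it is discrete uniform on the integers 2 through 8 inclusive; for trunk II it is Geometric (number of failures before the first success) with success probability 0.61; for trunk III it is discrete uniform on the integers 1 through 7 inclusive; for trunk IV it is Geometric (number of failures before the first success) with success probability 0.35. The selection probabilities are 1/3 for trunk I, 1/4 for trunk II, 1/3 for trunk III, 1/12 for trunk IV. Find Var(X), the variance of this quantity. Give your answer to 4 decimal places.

6.4406

Per component, I: μ=5, E[X²]=29; II: μ=0.639344, E[X²]=1.45687; III: μ=4, E[X²]=20; IV: μ=1.85714, E[X²]=8.7551.
E[X] = 0.333333·5 + 0.25·0.639344 + 0.333333·4 + 0.0833333·1.85714 = 3.3146.
E[X²] = 0.333333·29 + 0.25·1.45687 + 0.333333·20 + 0.0833333·8.7551 = 17.4271.
Var(X) = E[X²] − (E[X])² = 17.4271 − 10.9866 = 6.44058.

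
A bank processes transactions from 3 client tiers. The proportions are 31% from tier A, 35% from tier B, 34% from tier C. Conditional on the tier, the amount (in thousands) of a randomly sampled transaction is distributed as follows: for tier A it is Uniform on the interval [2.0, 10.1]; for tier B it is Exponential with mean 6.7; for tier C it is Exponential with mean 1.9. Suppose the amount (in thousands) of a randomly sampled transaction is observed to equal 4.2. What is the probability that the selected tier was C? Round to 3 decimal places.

Likelihoods f(4.2 | ·): A: 0.123457; B: 0.0797409; C: 0.0577068.
Posterior ∝ prior × likelihood. Numerator for C: 0.34·0.0577068 = 0.0196203.
Normalizing constant: 0.31·0.123457 + 0.35·0.0797409 + 0.34·0.0577068 = 0.0858012.
P(C | observation) = 0.0196203 / 0.0858012 = 0.228672.

0.229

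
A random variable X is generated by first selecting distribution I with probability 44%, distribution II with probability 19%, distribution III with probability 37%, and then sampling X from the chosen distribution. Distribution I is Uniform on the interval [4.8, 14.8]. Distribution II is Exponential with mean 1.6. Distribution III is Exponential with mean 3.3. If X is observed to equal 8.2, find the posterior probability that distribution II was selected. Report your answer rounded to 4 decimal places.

0.0131

Likelihoods f(8.2 | ·): I: 0.1; II: 0.00371639; III: 0.025254.
Posterior ∝ prior × likelihood. Numerator for II: 0.19·0.00371639 = 0.000706113.
Normalizing constant: 0.44·0.1 + 0.19·0.00371639 + 0.37·0.025254 = 0.0540501.
P(II | observation) = 0.000706113 / 0.0540501 = 0.0130641.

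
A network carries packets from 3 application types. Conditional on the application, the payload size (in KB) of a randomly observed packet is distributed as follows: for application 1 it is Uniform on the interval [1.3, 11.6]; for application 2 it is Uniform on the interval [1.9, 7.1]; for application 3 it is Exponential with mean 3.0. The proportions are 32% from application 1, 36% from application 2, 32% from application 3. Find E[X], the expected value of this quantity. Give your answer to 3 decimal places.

4.644

Component means — 1: 6.45; 2: 4.5; 3: 3.
E[X] = 0.32·6.45 + 0.36·4.5 + 0.32·3 = 4.644.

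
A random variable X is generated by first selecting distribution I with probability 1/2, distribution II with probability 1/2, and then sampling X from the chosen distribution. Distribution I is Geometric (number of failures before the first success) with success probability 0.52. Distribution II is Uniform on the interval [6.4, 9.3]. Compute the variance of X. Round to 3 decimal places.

13.234

Per component, I: μ=0.923077, E[X²]=2.62722; II: μ=7.85, E[X²]=62.3233.
E[X] = 0.5·0.923077 + 0.5·7.85 = 4.38654.
E[X²] = 0.5·2.62722 + 0.5·62.3233 = 32.4753.
Var(X) = E[X²] − (E[X])² = 32.4753 − 19.2417 = 13.2336.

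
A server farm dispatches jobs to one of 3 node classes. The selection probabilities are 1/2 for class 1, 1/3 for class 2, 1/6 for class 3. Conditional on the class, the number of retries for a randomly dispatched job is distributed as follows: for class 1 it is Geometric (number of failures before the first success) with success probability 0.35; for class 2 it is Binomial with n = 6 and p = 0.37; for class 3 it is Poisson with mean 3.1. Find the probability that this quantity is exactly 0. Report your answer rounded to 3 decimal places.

Conditional on each class, P(X = 0): 1: 0.35; 2: 0.0625235; 3: 0.0450492.
By total probability, P(X = 0) = 0.5·0.35 + 0.333333·0.0625235 + 0.166667·0.0450492 = 0.203349.

0.203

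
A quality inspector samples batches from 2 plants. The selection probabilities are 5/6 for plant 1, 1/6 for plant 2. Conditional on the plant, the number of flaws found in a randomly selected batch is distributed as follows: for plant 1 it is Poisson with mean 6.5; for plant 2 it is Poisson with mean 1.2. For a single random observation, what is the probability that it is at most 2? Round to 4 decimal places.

Conditional on each plant, P(X ≤ 2): 1: 0.0430359; 2: 0.879487.
By total probability, P(X ≤ 2) = 0.833333·0.0430359 + 0.166667·0.879487 = 0.182444.

0.1824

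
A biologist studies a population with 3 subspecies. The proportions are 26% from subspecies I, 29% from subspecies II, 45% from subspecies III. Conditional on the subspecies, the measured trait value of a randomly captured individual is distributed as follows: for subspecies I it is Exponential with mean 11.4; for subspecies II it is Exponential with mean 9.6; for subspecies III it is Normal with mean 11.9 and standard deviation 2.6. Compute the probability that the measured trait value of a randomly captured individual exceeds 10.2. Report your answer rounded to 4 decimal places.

Conditional on each subspecies, P(X > 10.2): I: 0.408715; II: 0.345591; III: 0.743395.
By total probability, P(X > 10.2) = 0.26·0.408715 + 0.29·0.345591 + 0.45·0.743395 = 0.541015.

0.5410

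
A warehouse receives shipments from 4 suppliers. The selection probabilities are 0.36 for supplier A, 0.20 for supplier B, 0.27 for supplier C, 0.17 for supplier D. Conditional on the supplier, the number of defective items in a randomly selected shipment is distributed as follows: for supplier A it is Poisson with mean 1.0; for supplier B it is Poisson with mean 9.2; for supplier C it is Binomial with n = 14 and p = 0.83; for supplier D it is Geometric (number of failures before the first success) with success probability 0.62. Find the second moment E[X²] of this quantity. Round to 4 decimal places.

56.7099

For each component E[X²] = Var + (mean)², giving A: 2; B: 93.84; C: 137; D: 1.3642.
Overall E[X²] = 0.36·2 + 0.2·93.84 + 0.27·137 + 0.17·1.3642 = 56.7099.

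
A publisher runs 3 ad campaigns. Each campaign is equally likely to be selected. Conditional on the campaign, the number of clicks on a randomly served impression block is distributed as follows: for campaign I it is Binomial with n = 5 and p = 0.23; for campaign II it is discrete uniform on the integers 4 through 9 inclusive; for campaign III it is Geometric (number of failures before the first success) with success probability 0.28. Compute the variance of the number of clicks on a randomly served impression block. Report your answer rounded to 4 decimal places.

Per component, I: μ=1.15, E[X²]=2.208; II: μ=6.5, E[X²]=45.1667; III: μ=2.57143, E[X²]=15.7959.
E[X] = 0.333333·1.15 + 0.333333·6.5 + 0.333333·2.57143 = 3.40714.
E[X²] = 0.333333·2.208 + 0.333333·45.1667 + 0.333333·15.7959 = 21.0569.
Var(X) = E[X²] − (E[X])² = 21.0569 − 11.6086 = 9.44824.

9.4482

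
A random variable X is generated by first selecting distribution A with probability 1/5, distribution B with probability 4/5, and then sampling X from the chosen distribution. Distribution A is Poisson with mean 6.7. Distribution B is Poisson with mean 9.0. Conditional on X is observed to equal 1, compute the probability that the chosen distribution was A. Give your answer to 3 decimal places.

Likelihoods P(X=1 | ·): A: 0.00824711; B: 0.00111069.
Posterior ∝ prior × likelihood. Numerator for A: 0.2·0.00824711 = 0.00164942.
Normalizing constant: 0.2·0.00824711 + 0.8·0.00111069 = 0.00253797.
P(A | observation) = 0.00164942 / 0.00253797 = 0.649897.

0.650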